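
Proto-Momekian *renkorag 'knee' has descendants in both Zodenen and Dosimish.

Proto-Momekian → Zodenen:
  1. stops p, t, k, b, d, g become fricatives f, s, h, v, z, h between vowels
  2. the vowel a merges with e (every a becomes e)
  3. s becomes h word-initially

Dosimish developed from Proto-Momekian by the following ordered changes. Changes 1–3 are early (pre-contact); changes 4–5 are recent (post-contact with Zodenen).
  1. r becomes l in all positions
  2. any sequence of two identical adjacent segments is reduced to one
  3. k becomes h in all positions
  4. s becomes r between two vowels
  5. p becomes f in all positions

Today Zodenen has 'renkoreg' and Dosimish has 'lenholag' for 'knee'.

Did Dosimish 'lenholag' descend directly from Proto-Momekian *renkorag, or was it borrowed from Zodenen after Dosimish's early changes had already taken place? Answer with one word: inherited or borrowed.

inherited

If inherited, *renkorag would pass through all of Dosimish's changes:
Dosimish: *renkorag
  renkorag → lenkolag   [unconditioned shift]
  lenkolag (rule 2 does not apply)
  lenkolag → lenholag   [unconditioned shift]
  lenholag (rule 4 does not apply)
  lenholag (rule 5 does not apply)
  giving Dosimish lenholag.
If borrowed from Zodenen 'renkoreg' after the early changes, it would undergo only the recent ones:
  rule 4 (rhotacism): no change (renkoreg)
  rule 5 (unconditioned shift): no change (renkoreg)
  ⇒ as a loan: renkoreg
Dosimish 'lenholag' matches the inherited outcome exactly, so it is an inherited cognate, not a loan.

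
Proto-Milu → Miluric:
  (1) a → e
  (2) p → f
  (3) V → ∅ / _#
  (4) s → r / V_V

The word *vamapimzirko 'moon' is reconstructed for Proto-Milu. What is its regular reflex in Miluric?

Miluric: *vamapimzirko > vemepimzirko > vemefimzirko > vemefimzirk  (by vowel merger, unconditioned shift, apocope)

vemefimzirk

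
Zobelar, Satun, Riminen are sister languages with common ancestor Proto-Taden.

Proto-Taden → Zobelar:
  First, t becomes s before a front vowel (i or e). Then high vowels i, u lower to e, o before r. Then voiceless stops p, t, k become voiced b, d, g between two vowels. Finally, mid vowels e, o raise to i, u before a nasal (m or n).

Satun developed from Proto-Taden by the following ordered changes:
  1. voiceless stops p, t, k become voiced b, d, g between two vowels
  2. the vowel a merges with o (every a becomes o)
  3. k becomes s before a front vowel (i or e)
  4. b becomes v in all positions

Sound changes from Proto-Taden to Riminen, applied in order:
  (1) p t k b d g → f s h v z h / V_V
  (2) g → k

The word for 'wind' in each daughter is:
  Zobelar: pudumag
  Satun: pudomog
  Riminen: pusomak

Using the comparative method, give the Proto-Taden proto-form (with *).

*putomag

Position 3: Zobelar has d, Satun has d, Riminen has s. Taking the neighbouring segments as reconstructed: Zobelar d could go back to *t or *d; Satun d could go back to *t or *d; Riminen s could go back to *t or *s — the one source consistent with every daughter is *t.
Position 7: Zobelar has g, Satun has g, Riminen has k. Taking the neighbouring segments as reconstructed: Zobelar g can only go back to *g; Satun g can only go back to *g; Riminen k could go back to *k or *g — the one source consistent with every daughter is *g.
Position 6: Zobelar has a, Satun has o, Riminen has a. Zobelar preserves a here (none of its changes turn any other segment into a), so the proto-segment is *a.
Verify the candidate proto-form against each daughter:
Zobelar: *putomag
  putomag (rule 1 does not apply)
  putomag (rule 2 does not apply)
  putomag → pudomag   [intervocalic voicing]
  pudomag → pudumag   [pre-nasal raising]
  giving Zobelar pudumag.
Satun: *putomag > pudomag > pudomog  (by intervocalic voicing, vowel merger)
Riminen: *putomag
  putomag → pusomag   [intervocalic lenition]
  pusomag → pusomak   [unconditioned shift]
  giving Riminen pusomak.
Only *putomag yields all of Zobelar pudumag, Satun pudomog, Riminen pusomak.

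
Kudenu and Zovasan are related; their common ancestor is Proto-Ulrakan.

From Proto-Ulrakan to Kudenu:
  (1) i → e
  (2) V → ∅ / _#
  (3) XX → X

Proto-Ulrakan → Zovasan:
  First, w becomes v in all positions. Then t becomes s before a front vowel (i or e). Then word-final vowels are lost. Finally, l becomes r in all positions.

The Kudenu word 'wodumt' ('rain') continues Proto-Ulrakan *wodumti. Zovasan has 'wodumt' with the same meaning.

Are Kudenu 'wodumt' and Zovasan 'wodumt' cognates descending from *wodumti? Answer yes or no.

Derive the expected Zovasan reflex of *wodumti:
Zovasan: start from *wodumti.
  rule 1 (unconditioned shift): wodumti → vodumti
  rule 2 (palatalisation): vodumti → vodumsi
  rule 3 (apocope): vodumsi → vodums
  rule 4: no change — vodums
  ⇒ Zovasan vodums
The regular Zovasan reflex would be 'vodums', but the attested form is 'wodumt'. The correspondence is irregular, so they are not cognates (the Zovasan form has a different source).

no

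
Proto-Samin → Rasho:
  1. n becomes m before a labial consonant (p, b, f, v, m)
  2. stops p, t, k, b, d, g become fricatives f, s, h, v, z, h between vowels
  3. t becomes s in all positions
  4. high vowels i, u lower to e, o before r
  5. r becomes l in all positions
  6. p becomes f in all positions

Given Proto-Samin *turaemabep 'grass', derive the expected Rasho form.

solaemavef

Rasho: start from *turaemabep.
  rule 1: no change — turaemabep
  rule 2 (intervocalic lenition): turaemabep → turaemavep
  rule 3 (unconditioned shift): turaemavep → suraemavep
  rule 4 (pre-rhotic lowering): suraemavep → soraemavep
  rule 5 (unconditioned shift): soraemavep → solaemavep
  rule 6 (unconditioned shift): solaemavep → solaemavef
  ⇒ Rasho solaemavef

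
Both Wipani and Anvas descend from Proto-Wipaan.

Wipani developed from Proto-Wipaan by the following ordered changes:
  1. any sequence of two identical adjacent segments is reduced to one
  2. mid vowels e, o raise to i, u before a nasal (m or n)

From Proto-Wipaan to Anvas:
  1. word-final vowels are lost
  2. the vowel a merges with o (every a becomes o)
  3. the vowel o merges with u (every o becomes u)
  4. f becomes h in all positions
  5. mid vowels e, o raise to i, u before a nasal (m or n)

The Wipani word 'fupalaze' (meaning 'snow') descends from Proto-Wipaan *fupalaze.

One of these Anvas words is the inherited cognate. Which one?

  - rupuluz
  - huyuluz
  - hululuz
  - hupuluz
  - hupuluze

Anvas: start from *fupalaze.
  rule 1 (apocope): fupalaze → fupalaz
  rule 2 (vowel merger): fupalaz → fupoloz
  rule 3 (vowel merger): fupoloz → fupuluz
  rule 4 (unconditioned shift): fupuluz → hupuluz
  rule 5: no change — hupuluz
  ⇒ Anvas hupuluz
Only 'hupuluz' matches the regular Anvas development of *fupalaze.

hupuluz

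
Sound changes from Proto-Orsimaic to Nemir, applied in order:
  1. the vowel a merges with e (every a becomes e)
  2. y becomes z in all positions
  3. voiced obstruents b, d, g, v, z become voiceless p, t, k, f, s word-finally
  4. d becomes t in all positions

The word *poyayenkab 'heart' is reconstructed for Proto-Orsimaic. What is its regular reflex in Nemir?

Nemir: *poyayenkab
  poyayenkab → poyeyenkeb   [vowel merger]
  poyeyenkeb → pozezenkeb   [unconditioned shift]
  pozezenkeb → pozezenkep   [final devoicing]
  pozezenkep (rule 4 does not apply)
  giving Nemir pozezenkep.

pozezenkep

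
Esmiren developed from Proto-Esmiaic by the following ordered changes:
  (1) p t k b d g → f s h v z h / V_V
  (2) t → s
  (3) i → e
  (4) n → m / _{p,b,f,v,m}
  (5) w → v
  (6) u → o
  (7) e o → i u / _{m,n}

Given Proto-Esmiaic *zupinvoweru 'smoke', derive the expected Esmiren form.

Esmiren: *zupinvoweru > zufinvoweru > zufenvoweru > zufemvoweru > zufemvoveru > zofemvovero > zofimvovero  (by intervocalic lenition, vowel merger, nasal place assimilation, unconditioned shift, vowel merger, pre-nasal raising)

zofimvovero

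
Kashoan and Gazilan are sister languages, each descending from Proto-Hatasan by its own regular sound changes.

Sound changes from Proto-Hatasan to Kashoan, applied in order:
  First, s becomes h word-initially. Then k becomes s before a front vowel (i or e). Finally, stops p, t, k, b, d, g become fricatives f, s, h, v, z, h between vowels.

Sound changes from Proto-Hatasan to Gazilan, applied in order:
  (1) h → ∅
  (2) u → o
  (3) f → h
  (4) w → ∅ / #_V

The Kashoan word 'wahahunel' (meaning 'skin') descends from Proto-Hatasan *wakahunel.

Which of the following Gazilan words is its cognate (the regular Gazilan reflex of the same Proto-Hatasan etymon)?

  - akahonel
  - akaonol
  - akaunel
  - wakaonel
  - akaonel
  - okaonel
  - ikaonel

Gazilan: *wakahunel
  wakahunel → wakaunel   [h-loss]
  wakaunel → wakaonel   [vowel merger]
  wakaonel (rule 3 does not apply)
  wakaonel → akaonel   [glide loss]
  giving Gazilan akaonel.
The other candidates each miss or misapply at least one Gazilan change.

akaonel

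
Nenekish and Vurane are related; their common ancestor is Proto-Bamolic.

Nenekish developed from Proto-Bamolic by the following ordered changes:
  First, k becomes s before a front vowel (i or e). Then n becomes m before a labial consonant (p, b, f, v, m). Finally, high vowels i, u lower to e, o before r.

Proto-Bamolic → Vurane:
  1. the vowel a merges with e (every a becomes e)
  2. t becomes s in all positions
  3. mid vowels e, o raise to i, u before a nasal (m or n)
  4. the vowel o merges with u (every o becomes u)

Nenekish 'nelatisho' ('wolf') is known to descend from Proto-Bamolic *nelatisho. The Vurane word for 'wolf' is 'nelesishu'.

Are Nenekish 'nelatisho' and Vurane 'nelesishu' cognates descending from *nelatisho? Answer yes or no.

yes

Derive the expected Vurane reflex of *nelatisho:
Vurane: start from *nelatisho.
  rule 1 (vowel merger): nelatisho → neletisho
  rule 2 (unconditioned shift): neletisho → nelesisho
  rule 3: no change — nelesisho
  rule 4 (vowel merger): nelesisho → nelesishu
  ⇒ Vurane nelesishu
Vurane 'nelesishu' matches the regular reflex exactly, so the pair is cognate.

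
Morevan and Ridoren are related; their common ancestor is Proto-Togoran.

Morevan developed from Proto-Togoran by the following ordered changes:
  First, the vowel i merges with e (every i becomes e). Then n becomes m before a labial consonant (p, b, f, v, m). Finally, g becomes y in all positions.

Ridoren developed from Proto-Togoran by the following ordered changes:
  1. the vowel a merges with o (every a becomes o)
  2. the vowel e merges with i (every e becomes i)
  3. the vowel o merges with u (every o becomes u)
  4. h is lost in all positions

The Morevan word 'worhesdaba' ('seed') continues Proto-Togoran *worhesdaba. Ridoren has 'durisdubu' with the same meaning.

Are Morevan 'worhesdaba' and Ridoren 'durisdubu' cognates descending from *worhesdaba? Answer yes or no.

no

Derive the expected Ridoren reflex of *worhesdaba:
Ridoren: *worhesdaba > worhesdobo > worhisdobo > wurhisdubu > wurisdubu  (by vowel merger, vowel merger, vowel merger, h-loss)
The regular Ridoren reflex would be 'wurisdubu', but the attested form is 'durisdubu'. The correspondence is irregular, so they are not cognates (the Ridoren form has a different source).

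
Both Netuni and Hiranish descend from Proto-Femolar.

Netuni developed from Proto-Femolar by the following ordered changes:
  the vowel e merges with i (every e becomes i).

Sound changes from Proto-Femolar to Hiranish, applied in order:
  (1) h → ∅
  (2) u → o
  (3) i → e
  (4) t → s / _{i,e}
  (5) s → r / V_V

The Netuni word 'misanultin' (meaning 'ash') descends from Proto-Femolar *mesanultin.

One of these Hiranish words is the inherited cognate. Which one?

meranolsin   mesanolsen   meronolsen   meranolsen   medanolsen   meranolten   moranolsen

Hiranish: *mesanultin
  mesanultin (rule 1 does not apply)
  mesanultin → mesanoltin   [vowel merger]
  mesanoltin → mesanolten   [vowel merger]
  mesanolten → mesanolsen   [palatalisation]
  mesanolsen → meranolsen   [rhotacism]
  giving Hiranish meranolsen.
The other candidates each miss or misapply at least one Hiranish change.

meranolsen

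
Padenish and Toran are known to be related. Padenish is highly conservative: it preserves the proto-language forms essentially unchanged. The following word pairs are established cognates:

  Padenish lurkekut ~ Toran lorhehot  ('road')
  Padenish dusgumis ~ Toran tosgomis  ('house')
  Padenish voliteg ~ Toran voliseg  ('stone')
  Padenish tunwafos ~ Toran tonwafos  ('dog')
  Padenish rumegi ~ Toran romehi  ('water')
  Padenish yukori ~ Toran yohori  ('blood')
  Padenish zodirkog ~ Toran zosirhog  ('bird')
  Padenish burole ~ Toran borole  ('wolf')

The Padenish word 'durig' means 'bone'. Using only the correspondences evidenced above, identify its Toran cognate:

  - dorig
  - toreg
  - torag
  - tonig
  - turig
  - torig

torig

dusgumis ~ tosgomis — Padenish d corresponds to Toran t word-initially before a back vowel.
lurkekut ~ lorhehot, burole ~ borole — Padenish u corresponds to Toran o after a consonant, before r.
Applying these to Padenish 'durig':
  durig → turig   (d→t word-initially before a back vowel)
  turig → torig   (u→o after a consonant, before r)
So the Toran cognate is 'torig'.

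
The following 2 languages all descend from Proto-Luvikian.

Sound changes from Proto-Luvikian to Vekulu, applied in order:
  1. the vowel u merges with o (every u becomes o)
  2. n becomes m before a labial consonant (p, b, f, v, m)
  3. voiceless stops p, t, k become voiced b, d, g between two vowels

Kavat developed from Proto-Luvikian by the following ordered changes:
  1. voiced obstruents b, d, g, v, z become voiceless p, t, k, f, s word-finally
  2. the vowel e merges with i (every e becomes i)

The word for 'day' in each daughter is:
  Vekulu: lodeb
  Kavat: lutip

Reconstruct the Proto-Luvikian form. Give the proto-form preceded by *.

*luteb

Position 4: Vekulu has e, Kavat has i. Vekulu preserves e here (none of its changes turn any other segment into e), so the proto-segment is *e.
Position 2: Vekulu has o, Kavat has u. Kavat preserves u here (none of its changes turn any other segment into u), so the proto-segment is *u.
Position 3: Vekulu has d, Kavat has t. Taking the neighbouring segments as reconstructed: Vekulu d could go back to *t or *d; Kavat t can only go back to *t — the one source consistent with every daughter is *t.
Verify the candidate proto-form against each daughter:
Vekulu: *luteb
  luteb → loteb   [vowel merger]
  loteb (rule 2 does not apply)
  loteb → lodeb   [intervocalic voicing]
  giving Vekulu lodeb.
Kavat: start from *luteb.
  rule 1 (final devoicing): luteb → lutep
  rule 2 (vowel merger): lutep → lutip
  ⇒ Kavat lutip
Only *luteb yields all of Vekulu lodeb, Kavat lutip.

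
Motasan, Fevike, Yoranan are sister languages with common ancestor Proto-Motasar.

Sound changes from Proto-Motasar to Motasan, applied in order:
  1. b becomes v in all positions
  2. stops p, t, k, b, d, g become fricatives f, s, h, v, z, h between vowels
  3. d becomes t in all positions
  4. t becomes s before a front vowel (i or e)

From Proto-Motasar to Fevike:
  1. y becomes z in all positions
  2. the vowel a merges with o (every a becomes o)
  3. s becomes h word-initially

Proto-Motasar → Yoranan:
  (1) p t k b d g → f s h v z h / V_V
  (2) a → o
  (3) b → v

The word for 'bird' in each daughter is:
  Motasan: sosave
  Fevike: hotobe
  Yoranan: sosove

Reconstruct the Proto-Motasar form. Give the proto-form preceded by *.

Position 5: Motasan has v, Fevike has b, Yoranan has v. Fevike preserves b here (none of its changes turn any other segment into b), so the proto-segment is *b.
Position 4: Motasan has a, Fevike has o, Yoranan has o. Motasan preserves a here (none of its changes turn any other segment into a), so the proto-segment is *a.
Verify the candidate proto-form against each daughter:
Motasan: start from *sotabe.
  rule 1 (unconditioned shift): sotabe → sotave
  rule 2 (intervocalic lenition): sotave → sosave
  rule 3: no change — sosave
  rule 4: no change — sosave
  ⇒ Motasan sosave
Fevike: start from *sotabe.
  rule 1: no change — sotabe
  rule 2 (vowel merger): sotabe → sotobe
  rule 3 (debuccalisation): sotobe → hotobe
  ⇒ Fevike hotobe
Yoranan: *sotabe > sosave > sosove  (by intervocalic lenition, vowel merger)
Only *sotabe yields all of Motasan sosave, Fevike hotobe, Yoranan sosove.

*sotabe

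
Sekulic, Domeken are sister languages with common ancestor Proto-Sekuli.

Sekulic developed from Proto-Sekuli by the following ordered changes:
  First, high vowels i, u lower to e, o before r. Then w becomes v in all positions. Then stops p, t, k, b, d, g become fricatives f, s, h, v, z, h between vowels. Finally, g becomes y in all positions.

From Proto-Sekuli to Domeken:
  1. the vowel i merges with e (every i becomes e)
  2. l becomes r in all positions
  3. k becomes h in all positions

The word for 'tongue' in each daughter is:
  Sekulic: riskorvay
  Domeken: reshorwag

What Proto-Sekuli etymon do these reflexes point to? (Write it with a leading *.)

*riskorwag

Position 4: Sekulic has k, Domeken has h. Sekulic preserves k here (none of its changes turn any other segment into k), so the proto-segment is *k.
Position 9: Sekulic has y, Domeken has g. Domeken preserves g here (none of its changes turn any other segment into g), so the proto-segment is *g.
This points to *riskorwag. Verify forward in each daughter:
Sekulic: start from *riskorwag.
  rule 1: no change — riskorwag
  rule 2 (unconditioned shift): riskorwag → riskorvag
  rule 3: no change — riskorvag
  rule 4 (unconditioned shift): riskorvag → riskorvay
  ⇒ Sekulic riskorvay
Domeken: *riskorwag
  riskorwag → reskorwag   [vowel merger]
  reskorwag (rule 2 does not apply)
  reskorwag → reshorwag   [unconditioned shift]
  giving Domeken reshorwag.
No other proto-form is consistent with every reflex, so the reconstruction is *riskorwag.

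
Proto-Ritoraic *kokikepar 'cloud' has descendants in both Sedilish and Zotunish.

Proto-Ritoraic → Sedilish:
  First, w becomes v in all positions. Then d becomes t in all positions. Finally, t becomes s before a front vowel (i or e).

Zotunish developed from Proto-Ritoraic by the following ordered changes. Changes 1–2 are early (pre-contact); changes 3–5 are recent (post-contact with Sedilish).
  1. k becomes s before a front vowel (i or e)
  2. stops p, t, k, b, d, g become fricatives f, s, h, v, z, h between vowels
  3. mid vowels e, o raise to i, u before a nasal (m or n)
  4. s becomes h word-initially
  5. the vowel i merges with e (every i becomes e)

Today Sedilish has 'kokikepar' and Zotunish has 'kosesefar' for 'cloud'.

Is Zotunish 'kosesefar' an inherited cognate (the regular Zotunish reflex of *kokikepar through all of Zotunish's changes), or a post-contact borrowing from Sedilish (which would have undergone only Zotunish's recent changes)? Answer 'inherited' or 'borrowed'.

inherited

If inherited, *kokikepar would pass through all of Zotunish's changes:
Zotunish: *kokikepar
  kokikepar → kosisepar   [palatalisation]
  kosisepar → kosisefar   [intervocalic lenition]
  kosisefar (rule 3 does not apply)
  kosisefar (rule 4 does not apply)
  kosisefar → kosesefar   [vowel merger]
  giving Zotunish kosesefar.
If borrowed from Sedilish 'kokikepar' after the early changes, it would undergo only the recent ones:
  rule 3 (pre-nasal raising): no change (kokikepar)
  rule 4 (debuccalisation): no change (kokikepar)
  rule 5 (vowel merger): kokikepar → kokekepar
  ⇒ as a loan: kokekepar
Zotunish 'kosesefar' matches the inherited outcome exactly, so it is an inherited cognate, not a loan.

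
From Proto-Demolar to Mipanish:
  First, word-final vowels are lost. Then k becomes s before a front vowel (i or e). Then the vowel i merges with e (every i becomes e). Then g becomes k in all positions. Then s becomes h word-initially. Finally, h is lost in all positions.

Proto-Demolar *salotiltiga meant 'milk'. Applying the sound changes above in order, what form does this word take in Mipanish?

aloteltek

Mipanish: *salotiltiga
  salotiltiga → salotiltig   [apocope]
  salotiltig (rule 2 does not apply)
  salotiltig → salotelteg   [vowel merger]
  salotelteg → saloteltek   [unconditioned shift]
  saloteltek → haloteltek   [debuccalisation]
  haloteltek → aloteltek   [h-loss]
  giving Mipanish aloteltek.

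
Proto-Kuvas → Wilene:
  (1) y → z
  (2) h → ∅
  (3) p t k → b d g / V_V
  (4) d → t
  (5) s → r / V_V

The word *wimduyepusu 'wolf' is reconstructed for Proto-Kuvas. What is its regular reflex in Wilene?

wimtuzeburu

Wilene: *wimduyepusu
  wimduyepusu → wimduzepusu   [unconditioned shift]
  wimduzepusu (rule 2 does not apply)
  wimduzepusu → wimduzebusu   [intervocalic voicing]
  wimduzebusu → wimtuzebusu   [unconditioned shift]
  wimtuzebusu → wimtuzeburu   [rhotacism]
  giving Wilene wimtuzeburu.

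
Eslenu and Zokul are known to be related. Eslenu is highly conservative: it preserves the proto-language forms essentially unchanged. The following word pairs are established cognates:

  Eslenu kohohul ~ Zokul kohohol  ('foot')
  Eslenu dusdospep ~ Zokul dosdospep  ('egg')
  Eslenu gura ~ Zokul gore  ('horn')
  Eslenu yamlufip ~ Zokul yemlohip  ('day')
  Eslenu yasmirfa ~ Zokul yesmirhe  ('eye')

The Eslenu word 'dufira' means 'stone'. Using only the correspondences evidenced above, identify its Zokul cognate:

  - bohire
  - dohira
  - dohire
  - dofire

yamlufip ~ yemlohip — Eslenu u corresponds to Zokul o after a consonant, before a labial obstruent.
yamlufip ~ yemlohip — Eslenu f corresponds to Zokul h between vowels (before a front vowel).
gura ~ gore, yasmirfa ~ yesmirhe — Eslenu a corresponds to Zokul e word-finally.
Applying these to Eslenu 'dufira':
  dufira → dofira   (u→o after a consonant, before a labial obstruent)
  dofira → dohira   (f→h between vowels (before a front vowel))
  dohira → dohire   (a→e word-finally)
So the Zokul cognate is 'dohire'.

dohire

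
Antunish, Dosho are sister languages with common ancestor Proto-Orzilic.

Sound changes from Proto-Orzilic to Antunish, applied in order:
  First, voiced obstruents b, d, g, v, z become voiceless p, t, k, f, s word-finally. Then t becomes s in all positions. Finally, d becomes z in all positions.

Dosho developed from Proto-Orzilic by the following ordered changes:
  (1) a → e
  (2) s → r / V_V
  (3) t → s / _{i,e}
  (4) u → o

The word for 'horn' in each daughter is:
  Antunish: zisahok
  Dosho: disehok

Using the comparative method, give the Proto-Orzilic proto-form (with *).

Position 1: Antunish has z, Dosho has d. Dosho preserves d here (none of its changes turn any other segment into d), so the proto-segment is *d.
Position 3: Antunish has s, Dosho has s. Taking the neighbouring segments as reconstructed: Antunish s could go back to *t or *s; Dosho s can only go back to *t — the one source consistent with every daughter is *t.
Position 4: Antunish has a, Dosho has e. Antunish preserves a here (none of its changes turn any other segment into a), so the proto-segment is *a.
The remaining positions agree across the daughters. Check the candidate against every language:
Antunish: start from *ditahok.
  rule 1: no change — ditahok
  rule 2 (unconditioned shift): ditahok → disahok
  rule 3 (unconditioned shift): disahok → zisahok
  ⇒ Antunish zisahok
Dosho: *ditahok
  ditahok → ditehok   [vowel merger]
  ditehok (rule 2 does not apply)
  ditehok → disehok   [palatalisation]
  disehok (rule 4 does not apply)
  giving Dosho disehok.
No other proto-form is consistent with every reflex, so the reconstruction is *ditahok.

*ditahok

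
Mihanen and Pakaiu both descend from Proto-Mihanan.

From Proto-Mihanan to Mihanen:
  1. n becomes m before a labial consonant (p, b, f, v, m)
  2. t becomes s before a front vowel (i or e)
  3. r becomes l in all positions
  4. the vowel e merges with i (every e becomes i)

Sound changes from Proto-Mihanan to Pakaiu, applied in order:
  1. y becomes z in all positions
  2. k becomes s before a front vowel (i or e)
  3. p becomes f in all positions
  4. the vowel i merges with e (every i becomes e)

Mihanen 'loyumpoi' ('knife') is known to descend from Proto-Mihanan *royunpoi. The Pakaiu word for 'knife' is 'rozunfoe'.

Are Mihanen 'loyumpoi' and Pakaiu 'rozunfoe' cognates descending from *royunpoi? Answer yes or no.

Derive the expected Pakaiu reflex of *royunpoi:
Pakaiu: *royunpoi > rozunpoi > rozunfoi > rozunfoe  (by unconditioned shift, unconditioned shift, vowel merger)
Pakaiu 'rozunfoe' matches the regular reflex exactly, so the pair is cognate.

yes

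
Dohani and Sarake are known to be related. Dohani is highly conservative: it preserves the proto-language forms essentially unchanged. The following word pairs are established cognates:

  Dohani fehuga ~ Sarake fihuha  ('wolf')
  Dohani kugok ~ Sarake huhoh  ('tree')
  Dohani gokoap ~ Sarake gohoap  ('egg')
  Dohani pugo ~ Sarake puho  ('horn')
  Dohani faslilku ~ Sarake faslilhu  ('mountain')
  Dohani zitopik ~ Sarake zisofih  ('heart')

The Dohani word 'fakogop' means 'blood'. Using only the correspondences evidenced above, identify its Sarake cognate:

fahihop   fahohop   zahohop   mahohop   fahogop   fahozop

fahohop

gokoap ~ gohoap — Dohani k corresponds to Sarake h between vowels (before a back vowel).
kugok ~ huhoh, pugo ~ puho — Dohani g corresponds to Sarake h between vowels (before a back vowel).
Applying these to Dohani 'fakogop':
  fakogop → fahogop   (k→h between vowels (before a back vowel))
  fahogop → fahohop   (g→h between vowels (before a back vowel))
So the Sarake cognate is 'fahohop'.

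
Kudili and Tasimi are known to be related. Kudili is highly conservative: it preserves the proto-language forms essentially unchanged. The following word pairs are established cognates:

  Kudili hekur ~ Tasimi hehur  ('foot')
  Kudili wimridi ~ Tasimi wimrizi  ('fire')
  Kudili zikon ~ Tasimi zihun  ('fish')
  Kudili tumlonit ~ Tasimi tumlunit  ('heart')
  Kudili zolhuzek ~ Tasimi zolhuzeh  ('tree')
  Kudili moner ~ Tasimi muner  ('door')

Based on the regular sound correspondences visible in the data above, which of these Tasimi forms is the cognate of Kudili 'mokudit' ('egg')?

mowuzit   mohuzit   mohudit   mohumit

hekur ~ hehur — Kudili k corresponds to Tasimi h between vowels (before a back vowel).
wimridi ~ wimrizi — Kudili d corresponds to Tasimi z between vowels (before a front vowel).
Applying these to Kudili 'mokudit':
  mokudit → mohudit   (k→h between vowels (before a back vowel))
  mohudit → mohuzit   (d→z between vowels (before a front vowel))
So the Tasimi cognate is 'mohuzit'.

mohuzit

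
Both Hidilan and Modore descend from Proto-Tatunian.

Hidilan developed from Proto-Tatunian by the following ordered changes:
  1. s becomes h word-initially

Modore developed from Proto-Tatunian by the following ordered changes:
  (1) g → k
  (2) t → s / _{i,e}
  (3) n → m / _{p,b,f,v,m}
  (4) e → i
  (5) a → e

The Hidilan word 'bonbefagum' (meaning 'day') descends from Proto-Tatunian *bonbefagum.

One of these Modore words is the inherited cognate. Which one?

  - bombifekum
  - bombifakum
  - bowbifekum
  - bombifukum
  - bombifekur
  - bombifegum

bombifekum

Modore: *bonbefagum > bonbefakum > bombefakum > bombifakum > bombifekum  (by unconditioned shift, nasal place assimilation, vowel merger, vowel merger)
The other candidates each miss or misapply at least one Modore change.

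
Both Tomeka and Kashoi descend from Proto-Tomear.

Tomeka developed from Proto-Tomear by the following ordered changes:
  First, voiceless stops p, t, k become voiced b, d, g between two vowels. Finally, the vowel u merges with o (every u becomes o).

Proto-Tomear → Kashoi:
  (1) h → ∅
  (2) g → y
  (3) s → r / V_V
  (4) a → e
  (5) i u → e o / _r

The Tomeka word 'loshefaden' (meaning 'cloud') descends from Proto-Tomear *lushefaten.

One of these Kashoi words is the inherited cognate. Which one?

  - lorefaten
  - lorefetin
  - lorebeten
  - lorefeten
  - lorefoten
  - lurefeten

Kashoi: start from *lushefaten.
  rule 1 (h-loss): lushefaten → lusefaten
  rule 2: no change — lusefaten
  rule 3 (rhotacism): lusefaten → lurefaten
  rule 4 (vowel merger): lurefaten → lurefeten
  rule 5 (pre-rhotic lowering): lurefeten → lorefeten
  ⇒ Kashoi lorefeten

lorefeten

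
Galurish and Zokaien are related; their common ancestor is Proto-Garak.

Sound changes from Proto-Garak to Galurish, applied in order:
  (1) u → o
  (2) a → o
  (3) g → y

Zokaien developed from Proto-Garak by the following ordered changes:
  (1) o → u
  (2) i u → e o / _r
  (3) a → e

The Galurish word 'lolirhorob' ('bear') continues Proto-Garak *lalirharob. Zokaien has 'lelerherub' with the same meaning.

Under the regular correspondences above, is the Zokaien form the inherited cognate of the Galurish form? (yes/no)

yes

Derive the expected Zokaien reflex of *lalirharob:
Zokaien: *lalirharob > lalirharub > lalerharub > lelerherub  (by vowel merger, pre-rhotic lowering, vowel merger)
Zokaien 'lelerherub' matches the regular reflex exactly, so the pair is cognate.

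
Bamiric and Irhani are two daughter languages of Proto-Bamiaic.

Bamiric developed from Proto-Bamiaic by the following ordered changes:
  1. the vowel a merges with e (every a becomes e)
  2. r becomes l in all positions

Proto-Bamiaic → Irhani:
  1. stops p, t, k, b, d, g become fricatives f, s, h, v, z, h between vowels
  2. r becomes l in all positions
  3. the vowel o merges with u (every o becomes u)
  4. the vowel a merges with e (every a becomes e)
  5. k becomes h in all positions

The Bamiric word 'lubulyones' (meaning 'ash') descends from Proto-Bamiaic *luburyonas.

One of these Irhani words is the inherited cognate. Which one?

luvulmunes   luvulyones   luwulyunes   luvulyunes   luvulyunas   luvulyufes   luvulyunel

luvulyunes

Irhani: *luburyonas
  luburyonas → luvuryonas   [intervocalic lenition]
  luvuryonas → luvulyonas   [unconditioned shift]
  luvulyonas → luvulyunas   [vowel merger]
  luvulyunas → luvulyunes   [vowel merger]
  luvulyunes (rule 5 does not apply)
  giving Irhani luvulyunes.
The other candidates each miss or misapply at least one Irhani change.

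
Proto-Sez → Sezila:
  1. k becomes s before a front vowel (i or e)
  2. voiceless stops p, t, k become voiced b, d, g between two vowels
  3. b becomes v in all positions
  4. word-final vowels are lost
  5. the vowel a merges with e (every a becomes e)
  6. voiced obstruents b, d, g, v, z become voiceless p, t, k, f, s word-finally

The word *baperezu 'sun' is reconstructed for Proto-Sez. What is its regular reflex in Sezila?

veveres

Sezila: start from *baperezu.
  rule 1: no change — baperezu
  rule 2 (intervocalic voicing): baperezu → baberezu
  rule 3 (unconditioned shift): baberezu → vaverezu
  rule 4 (apocope): vaverezu → vaverez
  rule 5 (vowel merger): vaverez → veverez
  rule 6 (final devoicing): veverez → veveres
  ⇒ Sezila veveres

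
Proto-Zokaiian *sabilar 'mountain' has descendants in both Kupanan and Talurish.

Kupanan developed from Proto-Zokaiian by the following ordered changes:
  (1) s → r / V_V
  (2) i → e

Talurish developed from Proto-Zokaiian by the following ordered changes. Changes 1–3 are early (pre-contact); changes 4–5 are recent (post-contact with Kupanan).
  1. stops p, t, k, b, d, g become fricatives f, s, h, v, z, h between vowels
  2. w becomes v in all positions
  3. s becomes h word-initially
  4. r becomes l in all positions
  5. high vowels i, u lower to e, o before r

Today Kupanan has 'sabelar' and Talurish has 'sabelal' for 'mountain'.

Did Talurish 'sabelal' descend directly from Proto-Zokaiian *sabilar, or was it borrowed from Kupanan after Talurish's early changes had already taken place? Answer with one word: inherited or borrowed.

If inherited, *sabilar would pass through all of Talurish's changes:
Talurish: *sabilar
  sabilar → savilar   [intervocalic lenition]
  savilar (rule 2 does not apply)
  savilar → havilar   [debuccalisation]
  havilar → havilal   [unconditioned shift]
  havilal (rule 5 does not apply)
  giving Talurish havilal.
If borrowed from Kupanan 'sabelar' after the early changes, it would undergo only the recent ones:
  rule 4 (unconditioned shift): sabelar → sabelal
  rule 5 (pre-rhotic lowering): no change (sabelal)
  ⇒ as a loan: sabelal
Talurish 'sabelal' matches the loan outcome 'sabelal', not the inherited 'havilal' — it skipped the early Talurish changes, so it was borrowed from Kupanan.

borrowed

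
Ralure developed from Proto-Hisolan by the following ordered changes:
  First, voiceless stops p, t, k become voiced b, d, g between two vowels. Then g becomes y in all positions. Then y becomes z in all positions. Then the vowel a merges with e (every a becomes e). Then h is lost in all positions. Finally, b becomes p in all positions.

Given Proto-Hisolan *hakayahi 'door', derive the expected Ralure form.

Ralure: *hakayahi
  hakayahi → hagayahi   [intervocalic voicing]
  hagayahi → hayayahi   [unconditioned shift]
  hayayahi → hazazahi   [unconditioned shift]
  hazazahi → hezezehi   [vowel merger]
  hezezehi → ezezei   [h-loss]
  ezezei (rule 6 does not apply)
  giving Ralure ezezei.

ezezei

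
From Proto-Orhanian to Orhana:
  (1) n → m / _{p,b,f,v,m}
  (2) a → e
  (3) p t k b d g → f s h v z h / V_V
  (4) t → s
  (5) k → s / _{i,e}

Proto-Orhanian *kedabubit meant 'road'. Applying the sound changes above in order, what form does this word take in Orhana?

Orhana: start from *kedabubit.
  rule 1: no change — kedabubit
  rule 2 (vowel merger): kedabubit → kedebubit
  rule 3 (intervocalic lenition): kedebubit → kezevuvit
  rule 4 (unconditioned shift): kezevuvit → kezevuvis
  rule 5 (palatalisation): kezevuvis → sezevuvis
  ⇒ Orhana sezevuvis

sezevuvis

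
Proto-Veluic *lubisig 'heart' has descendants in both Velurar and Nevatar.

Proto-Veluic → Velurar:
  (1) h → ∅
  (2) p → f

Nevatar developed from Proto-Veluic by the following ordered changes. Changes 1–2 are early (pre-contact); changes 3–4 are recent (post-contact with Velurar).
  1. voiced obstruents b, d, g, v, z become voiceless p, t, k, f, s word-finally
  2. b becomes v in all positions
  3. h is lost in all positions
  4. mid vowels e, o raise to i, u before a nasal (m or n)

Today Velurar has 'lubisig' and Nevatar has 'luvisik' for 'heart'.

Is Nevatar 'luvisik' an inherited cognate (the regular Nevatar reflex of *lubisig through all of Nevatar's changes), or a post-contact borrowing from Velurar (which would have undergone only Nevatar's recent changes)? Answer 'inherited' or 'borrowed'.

If inherited, *lubisig would pass through all of Nevatar's changes:
Nevatar: start from *lubisig.
  rule 1 (final devoicing): lubisig → lubisik
  rule 2 (unconditioned shift): lubisik → luvisik
  rule 3: no change — luvisik
  rule 4: no change — luvisik
  ⇒ Nevatar luvisik
If borrowed from Velurar 'lubisig' after the early changes, it would undergo only the recent ones:
  rule 3 (h-loss): no change (lubisig)
  rule 4 (pre-nasal raising): no change (lubisig)
  ⇒ as a loan: lubisig
Nevatar 'luvisik' matches the inherited outcome exactly, so it is an inherited cognate, not a loan.

inherited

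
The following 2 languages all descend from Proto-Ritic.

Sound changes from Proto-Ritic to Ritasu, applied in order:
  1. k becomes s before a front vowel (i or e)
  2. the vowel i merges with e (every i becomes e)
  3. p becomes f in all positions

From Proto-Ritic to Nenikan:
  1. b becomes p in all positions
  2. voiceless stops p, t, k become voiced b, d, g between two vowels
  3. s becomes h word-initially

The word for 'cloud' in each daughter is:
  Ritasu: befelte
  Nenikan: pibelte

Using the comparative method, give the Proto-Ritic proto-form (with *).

*bipelte

Position 1: Ritasu has b, Nenikan has p. Ritasu preserves b here (none of its changes turn any other segment into b), so the proto-segment is *b.
Position 3: Ritasu has f, Nenikan has b. Taking the neighbouring segments as reconstructed: Ritasu f could go back to *p or *f; Nenikan b could go back to *p or *b — the one source consistent with every daughter is *p.
Position 2: Ritasu has e, Nenikan has i. Nenikan preserves i here (none of its changes turn any other segment into i), so the proto-segment is *i.
Verify the candidate proto-form against each daughter:
Ritasu: *bipelte
  bipelte (rule 1 does not apply)
  bipelte → bepelte   [vowel merger]
  bepelte → befelte   [unconditioned shift]
  giving Ritasu befelte.
Nenikan: start from *bipelte.
  rule 1 (unconditioned shift): bipelte → pipelte
  rule 2 (intervocalic voicing): pipelte → pibelte
  rule 3: no change — pibelte
  ⇒ Nenikan pibelte
No other proto-form is consistent with every reflex, so the reconstruction is *bipelte.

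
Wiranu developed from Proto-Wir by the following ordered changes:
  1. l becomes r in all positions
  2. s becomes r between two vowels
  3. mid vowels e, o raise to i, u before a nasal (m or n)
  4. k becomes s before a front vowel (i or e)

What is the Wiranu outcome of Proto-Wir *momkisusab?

mumsirurab

Wiranu: *momkisusab > momkirurab > mumkirurab > mumsirurab  (by rhotacism, pre-nasal raising, palatalisation)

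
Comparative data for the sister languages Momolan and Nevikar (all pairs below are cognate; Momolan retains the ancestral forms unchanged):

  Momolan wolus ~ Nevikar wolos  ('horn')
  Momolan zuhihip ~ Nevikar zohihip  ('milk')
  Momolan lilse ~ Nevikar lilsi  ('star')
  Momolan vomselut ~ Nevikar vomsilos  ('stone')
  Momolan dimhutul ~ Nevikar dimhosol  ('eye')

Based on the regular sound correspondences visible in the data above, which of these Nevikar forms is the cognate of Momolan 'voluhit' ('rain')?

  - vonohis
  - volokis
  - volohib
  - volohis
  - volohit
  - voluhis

wolus ~ wolos, zuhihip ~ zohihip — Momolan u corresponds to Nevikar o after a consonant, before a consonant other than r, m, n, p, b, f, v.
vomselut ~ vomsilos — Momolan t corresponds to Nevikar s word-finally.
Applying these to Momolan 'voluhit':
  voluhit → volohit   (u→o after a consonant, before a consonant other than r, m, n, p, b, f, v)
  volohit → volohis   (t→s word-finally)
So the Nevikar cognate is 'volohis'.

volohis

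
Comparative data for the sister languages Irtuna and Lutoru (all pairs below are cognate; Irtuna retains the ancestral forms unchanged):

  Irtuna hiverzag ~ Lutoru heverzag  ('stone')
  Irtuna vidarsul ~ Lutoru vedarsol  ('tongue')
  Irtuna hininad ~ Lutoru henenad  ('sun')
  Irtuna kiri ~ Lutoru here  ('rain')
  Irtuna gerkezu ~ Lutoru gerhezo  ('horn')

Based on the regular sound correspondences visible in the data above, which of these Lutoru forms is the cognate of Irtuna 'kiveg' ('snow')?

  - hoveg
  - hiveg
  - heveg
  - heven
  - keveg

heveg

kiri ~ here — Irtuna k corresponds to Lutoru h word-initially before a front vowel.
hiverzag ~ heverzag — Irtuna i corresponds to Lutoru e after a consonant, before a labial obstruent.
Applying these to Irtuna 'kiveg':
  kiveg → hiveg   (k→h word-initially before a front vowel)
  hiveg → heveg   (i→e after a consonant, before a labial obstruent)
So the Lutoru cognate is 'heveg'.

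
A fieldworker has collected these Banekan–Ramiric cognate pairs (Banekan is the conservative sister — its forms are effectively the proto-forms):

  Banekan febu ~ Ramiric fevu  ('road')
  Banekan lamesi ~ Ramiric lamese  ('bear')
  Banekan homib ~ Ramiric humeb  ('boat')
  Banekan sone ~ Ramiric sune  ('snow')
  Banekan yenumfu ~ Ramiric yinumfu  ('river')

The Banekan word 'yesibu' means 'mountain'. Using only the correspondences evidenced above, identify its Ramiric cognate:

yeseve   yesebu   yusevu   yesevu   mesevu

yesevu

homib ~ humeb — Banekan i corresponds to Ramiric e after a consonant, before a labial obstruent.
febu ~ fevu — Banekan b corresponds to Ramiric v between vowels (before a back vowel).
Applying these to Banekan 'yesibu':
  yesibu → yesebu   (i→e after a consonant, before a labial obstruent)
  yesebu → yesevu   (b→v between vowels (before a back vowel))
So the Ramiric cognate is 'yesevu'.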